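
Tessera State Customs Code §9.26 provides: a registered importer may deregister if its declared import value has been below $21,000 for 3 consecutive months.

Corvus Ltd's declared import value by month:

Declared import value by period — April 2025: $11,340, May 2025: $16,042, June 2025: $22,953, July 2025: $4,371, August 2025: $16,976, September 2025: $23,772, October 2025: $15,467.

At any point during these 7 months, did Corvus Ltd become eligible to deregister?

No

Months below $21,000: April 2025, May 2025, July 2025, August 2025, October 2025.
Longest run of consecutive months below the threshold: 2.
2 < 3, so Corvus Ltd never became eligible.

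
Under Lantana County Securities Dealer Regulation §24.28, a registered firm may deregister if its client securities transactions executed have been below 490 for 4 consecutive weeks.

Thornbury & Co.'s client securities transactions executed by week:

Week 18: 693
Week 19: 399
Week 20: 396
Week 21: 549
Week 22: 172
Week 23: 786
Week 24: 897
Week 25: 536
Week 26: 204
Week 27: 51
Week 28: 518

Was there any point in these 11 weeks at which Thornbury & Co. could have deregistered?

Weeks below 490: Week 19, Week 20, Week 22, Week 26, Week 27.
Longest run of consecutive weeks below the threshold: 2.
2 < 4, so Thornbury & Co. never became eligible.

No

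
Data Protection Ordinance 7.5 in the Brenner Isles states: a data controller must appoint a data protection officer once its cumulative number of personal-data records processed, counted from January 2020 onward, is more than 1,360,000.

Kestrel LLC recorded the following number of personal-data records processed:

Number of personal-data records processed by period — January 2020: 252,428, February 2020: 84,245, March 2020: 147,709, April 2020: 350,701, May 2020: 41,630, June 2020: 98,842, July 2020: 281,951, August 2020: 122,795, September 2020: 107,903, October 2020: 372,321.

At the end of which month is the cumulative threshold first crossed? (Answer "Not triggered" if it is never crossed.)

Through January 2020: 252,428
Through February 2020: 336,673
Through March 2020: 484,382
Through April 2020: 835,083
Through May 2020: 876,713
Through June 2020: 975,555
Through July 2020: 1,257,506
Through August 2020: 1,380,301 ← exceeds threshold

August 2020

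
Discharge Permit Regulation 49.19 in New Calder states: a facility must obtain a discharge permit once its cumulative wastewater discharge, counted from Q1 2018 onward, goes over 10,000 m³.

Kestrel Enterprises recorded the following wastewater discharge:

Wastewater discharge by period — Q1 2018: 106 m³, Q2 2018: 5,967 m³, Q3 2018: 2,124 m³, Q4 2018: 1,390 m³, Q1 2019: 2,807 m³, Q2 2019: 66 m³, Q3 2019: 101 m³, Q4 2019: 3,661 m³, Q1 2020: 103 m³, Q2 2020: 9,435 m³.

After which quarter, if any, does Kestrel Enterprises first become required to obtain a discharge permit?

Q1 2019

Through Q1 2018: 106 m³
Through Q2 2018: 6,073 m³
Through Q3 2018: 8,197 m³
Through Q4 2018: 9,587 m³
Through Q1 2019: 12,394 m³ ← exceeds threshold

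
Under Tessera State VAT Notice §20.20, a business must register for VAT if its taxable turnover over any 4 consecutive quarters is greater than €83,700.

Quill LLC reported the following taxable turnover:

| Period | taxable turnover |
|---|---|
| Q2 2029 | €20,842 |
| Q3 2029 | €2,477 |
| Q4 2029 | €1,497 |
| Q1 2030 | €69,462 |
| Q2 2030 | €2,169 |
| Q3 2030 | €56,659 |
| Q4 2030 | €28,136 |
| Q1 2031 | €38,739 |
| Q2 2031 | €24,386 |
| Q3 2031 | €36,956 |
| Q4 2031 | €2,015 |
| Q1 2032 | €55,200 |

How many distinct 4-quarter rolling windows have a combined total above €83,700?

8

Q2 2029–Q1 2030: €20,842 + €2,477 + €1,497 + €69,462 = €94,278 (over)
Q3 2029–Q2 2030: €2,477 + €1,497 + €69,462 + €2,169 = €75,605 (under)
Q4 2029–Q3 2030: €1,497 + €69,462 + €2,169 + €56,659 = €129,787 (over)
Q1 2030–Q4 2030: €69,462 + €2,169 + €56,659 + €28,136 = €156,426 (over)
Q2 2030–Q1 2031: €2,169 + €56,659 + €28,136 + €38,739 = €125,703 (over)
Q3 2030–Q2 2031: €56,659 + €28,136 + €38,739 + €24,386 = €147,920 (over)
Q4 2030–Q3 2031: €28,136 + €38,739 + €24,386 + €36,956 = €128,217 (over)
Q1 2031–Q4 2031: €38,739 + €24,386 + €36,956 + €2,015 = €102,096 (over)
Q2 2031–Q1 2032: €24,386 + €36,956 + €2,015 + €55,200 = €118,557 (over)
8 windows exceed the threshold.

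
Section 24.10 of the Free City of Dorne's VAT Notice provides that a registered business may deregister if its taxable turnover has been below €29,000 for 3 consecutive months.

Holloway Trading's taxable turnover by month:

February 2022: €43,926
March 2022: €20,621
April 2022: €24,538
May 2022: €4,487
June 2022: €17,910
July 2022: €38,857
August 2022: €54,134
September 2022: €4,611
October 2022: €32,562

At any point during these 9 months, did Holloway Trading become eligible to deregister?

Yes

Months below €29,000: March 2022, April 2022, May 2022, June 2022, September 2022.
Longest run of consecutive months below the threshold: 4.
4 ≥ 3, so Holloway Trading became eligible.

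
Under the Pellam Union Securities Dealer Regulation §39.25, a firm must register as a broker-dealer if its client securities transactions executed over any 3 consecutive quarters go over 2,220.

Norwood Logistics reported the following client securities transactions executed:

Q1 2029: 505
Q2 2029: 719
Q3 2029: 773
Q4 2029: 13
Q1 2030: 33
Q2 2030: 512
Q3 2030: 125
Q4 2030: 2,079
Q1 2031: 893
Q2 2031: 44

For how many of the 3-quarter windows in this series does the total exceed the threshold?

3

Q1 2029–Q3 2029: 505 + 719 + 773 = 1,997 (under)
Q2 2029–Q4 2029: 719 + 773 + 13 = 1,505 (under)
Q3 2029–Q1 2030: 773 + 13 + 33 = 819 (under)
Q4 2029–Q2 2030: 13 + 33 + 512 = 558 (under)
Q1 2030–Q3 2030: 33 + 512 + 125 = 670 (under)
Q2 2030–Q4 2030: 512 + 125 + 2,079 = 2,716 (over)
Q3 2030–Q1 2031: 125 + 2,079 + 893 = 3,097 (over)
Q4 2030–Q2 2031: 2,079 + 893 + 44 = 3,016 (over)
3 windows exceed the threshold.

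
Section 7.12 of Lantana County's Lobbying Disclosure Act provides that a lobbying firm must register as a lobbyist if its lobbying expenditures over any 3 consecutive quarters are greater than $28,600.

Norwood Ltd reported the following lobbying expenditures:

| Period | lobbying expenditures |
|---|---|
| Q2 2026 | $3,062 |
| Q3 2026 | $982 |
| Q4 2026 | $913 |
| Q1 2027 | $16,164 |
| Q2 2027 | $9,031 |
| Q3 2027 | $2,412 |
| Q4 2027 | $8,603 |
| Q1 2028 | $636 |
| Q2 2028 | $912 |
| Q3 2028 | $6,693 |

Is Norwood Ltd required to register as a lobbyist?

Q2 2026–Q4 2026: $3,062 + $982 + $913 = $4,957 (under)
Q3 2026–Q1 2027: $982 + $913 + $16,164 = $18,059 (under)
Q4 2026–Q2 2027: $913 + $16,164 + $9,031 = $26,108 (under)
Q1 2027–Q3 2027: $16,164 + $9,031 + $2,412 = $27,607 (under)
Q2 2027–Q4 2027: $9,031 + $2,412 + $8,603 = $20,046 (under)
Q3 2027–Q1 2028: $2,412 + $8,603 + $636 = $11,651 (under)
Q4 2027–Q2 2028: $8,603 + $636 + $912 = $10,151 (under)
Q1 2028–Q3 2028: $636 + $912 + $6,693 = $8,241 (under)
No window exceeds $28,600.

No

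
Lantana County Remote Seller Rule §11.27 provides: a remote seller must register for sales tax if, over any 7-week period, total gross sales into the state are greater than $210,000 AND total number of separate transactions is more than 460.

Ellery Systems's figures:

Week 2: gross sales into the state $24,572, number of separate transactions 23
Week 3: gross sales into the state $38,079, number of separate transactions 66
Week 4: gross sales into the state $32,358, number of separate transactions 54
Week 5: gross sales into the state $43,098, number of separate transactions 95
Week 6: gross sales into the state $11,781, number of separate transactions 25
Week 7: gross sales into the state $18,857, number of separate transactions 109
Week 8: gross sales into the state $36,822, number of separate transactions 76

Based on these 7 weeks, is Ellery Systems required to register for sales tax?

No

Total gross sales into the state: $24,572 + $38,079 + $32,358 + $43,098 + $11,781 + $18,857 + $36,822 = $205,567 (≤ $210,000).
Total number of separate transactions: 23 + 66 + 54 + 95 + 25 + 109 + 76 = 448 (≤ 460).
The test is 'and': the rule requires both, and at least one is not exceeded.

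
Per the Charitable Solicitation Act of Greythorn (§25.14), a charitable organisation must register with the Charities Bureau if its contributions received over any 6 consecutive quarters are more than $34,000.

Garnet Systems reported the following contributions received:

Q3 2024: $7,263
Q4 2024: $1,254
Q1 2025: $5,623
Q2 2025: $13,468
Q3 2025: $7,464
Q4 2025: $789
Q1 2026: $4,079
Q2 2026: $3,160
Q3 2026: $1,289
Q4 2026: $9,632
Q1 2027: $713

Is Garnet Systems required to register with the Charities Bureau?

Yes

Q3 2024–Q4 2025: $7,263 + $1,254 + $5,623 + $13,468 + $7,464 + $789 = $35,861 (over)
Q4 2024–Q1 2026: $1,254 + $5,623 + $13,468 + $7,464 + $789 + $4,079 = $32,677 (under)
Q1 2025–Q2 2026: $5,623 + $13,468 + $7,464 + $789 + $4,079 + $3,160 = $34,583 (over)
Q2 2025–Q3 2026: $13,468 + $7,464 + $789 + $4,079 + $3,160 + $1,289 = $30,249 (under)
Q3 2025–Q4 2026: $7,464 + $789 + $4,079 + $3,160 + $1,289 + $9,632 = $26,413 (under)
Q4 2025–Q1 2027: $789 + $4,079 + $3,160 + $1,289 + $9,632 + $713 = $19,662 (under)
At least one window exceeds $34,000.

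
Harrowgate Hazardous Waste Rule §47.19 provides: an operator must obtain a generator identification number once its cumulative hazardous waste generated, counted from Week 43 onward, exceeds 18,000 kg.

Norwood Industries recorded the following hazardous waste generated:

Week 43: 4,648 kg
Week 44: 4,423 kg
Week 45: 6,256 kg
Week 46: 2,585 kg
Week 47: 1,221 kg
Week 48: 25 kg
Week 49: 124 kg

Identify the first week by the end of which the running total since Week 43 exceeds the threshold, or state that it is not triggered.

Through Week 43: 4,648 kg
Through Week 44: 9,071 kg
Through Week 45: 15,327 kg
Through Week 46: 17,912 kg
Through Week 47: 19,133 kg ← exceeds threshold

Week 47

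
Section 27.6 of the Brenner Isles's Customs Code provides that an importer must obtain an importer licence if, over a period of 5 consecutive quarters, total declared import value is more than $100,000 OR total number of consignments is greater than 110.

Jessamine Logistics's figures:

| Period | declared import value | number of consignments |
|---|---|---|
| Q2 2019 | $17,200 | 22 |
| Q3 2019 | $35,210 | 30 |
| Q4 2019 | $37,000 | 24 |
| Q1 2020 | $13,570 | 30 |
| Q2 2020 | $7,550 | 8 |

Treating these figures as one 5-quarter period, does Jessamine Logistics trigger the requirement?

Yes

Total declared import value: $17,200 + $35,210 + $37,000 + $13,570 + $7,550 = $110,530 (> $100,000).
Total number of consignments: 22 + 30 + 24 + 30 + 8 = 114 (> 110).
The test is 'or': at least one threshold is exceeded.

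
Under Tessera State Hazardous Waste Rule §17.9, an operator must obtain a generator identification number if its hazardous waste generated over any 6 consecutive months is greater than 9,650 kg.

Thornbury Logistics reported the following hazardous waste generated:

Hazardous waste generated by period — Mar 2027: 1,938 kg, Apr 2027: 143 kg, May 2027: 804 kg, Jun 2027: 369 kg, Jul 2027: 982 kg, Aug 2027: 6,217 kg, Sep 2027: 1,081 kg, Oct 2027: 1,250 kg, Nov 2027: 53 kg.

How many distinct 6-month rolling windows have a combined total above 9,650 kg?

Mar 2027–Aug 2027: 1,938 kg + 143 kg + 804 kg + 369 kg + 982 kg + 6,217 kg = 10,453 kg (over)
Apr 2027–Sep 2027: 143 kg + 804 kg + 369 kg + 982 kg + 6,217 kg + 1,081 kg = 9,596 kg (under)
May 2027–Oct 2027: 804 kg + 369 kg + 982 kg + 6,217 kg + 1,081 kg + 1,250 kg = 10,703 kg (over)
Jun 2027–Nov 2027: 369 kg + 982 kg + 6,217 kg + 1,081 kg + 1,250 kg + 53 kg = 9,952 kg (over)
3 windows exceed the threshold.

3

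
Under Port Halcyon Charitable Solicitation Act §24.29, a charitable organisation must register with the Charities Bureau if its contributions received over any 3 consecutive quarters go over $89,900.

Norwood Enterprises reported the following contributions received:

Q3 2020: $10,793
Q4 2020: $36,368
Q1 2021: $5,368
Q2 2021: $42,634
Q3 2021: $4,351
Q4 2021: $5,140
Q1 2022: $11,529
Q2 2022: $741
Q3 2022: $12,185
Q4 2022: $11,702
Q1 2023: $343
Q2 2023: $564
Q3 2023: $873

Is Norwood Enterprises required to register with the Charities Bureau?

No

Q3 2020–Q1 2021: $10,793 + $36,368 + $5,368 = $52,529 (under)
Q4 2020–Q2 2021: $36,368 + $5,368 + $42,634 = $84,370 (under)
Q1 2021–Q3 2021: $5,368 + $42,634 + $4,351 = $52,353 (under)
Q2 2021–Q4 2021: $42,634 + $4,351 + $5,140 = $52,125 (under)
Q3 2021–Q1 2022: $4,351 + $5,140 + $11,529 = $21,020 (under)
Q4 2021–Q2 2022: $5,140 + $11,529 + $741 = $17,410 (under)
Q1 2022–Q3 2022: $11,529 + $741 + $12,185 = $24,455 (under)
Q2 2022–Q4 2022: $741 + $12,185 + $11,702 = $24,628 (under)
Q3 2022–Q1 2023: $12,185 + $11,702 + $343 = $24,230 (under)
Q4 2022–Q2 2023: $11,702 + $343 + $564 = $12,609 (under)
Q1 2023–Q3 2023: $343 + $564 + $873 = $1,780 (under)
No window exceeds $89,900.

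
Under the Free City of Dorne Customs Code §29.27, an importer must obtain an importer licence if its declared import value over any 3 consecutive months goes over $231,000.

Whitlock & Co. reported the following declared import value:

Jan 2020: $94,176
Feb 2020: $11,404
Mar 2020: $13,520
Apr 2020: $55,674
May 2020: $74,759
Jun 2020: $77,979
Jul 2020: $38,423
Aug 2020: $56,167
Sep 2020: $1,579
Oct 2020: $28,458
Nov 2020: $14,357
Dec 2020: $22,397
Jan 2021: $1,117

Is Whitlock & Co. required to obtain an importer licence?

Jan 2020–Mar 2020: $94,176 + $11,404 + $13,520 = $119,100 (under)
Feb 2020–Apr 2020: $11,404 + $13,520 + $55,674 = $80,598 (under)
Mar 2020–May 2020: $13,520 + $55,674 + $74,759 = $143,953 (under)
Apr 2020–Jun 2020: $55,674 + $74,759 + $77,979 = $208,412 (under)
May 2020–Jul 2020: $74,759 + $77,979 + $38,423 = $191,161 (under)
Jun 2020–Aug 2020: $77,979 + $38,423 + $56,167 = $172,569 (under)
Jul 2020–Sep 2020: $38,423 + $56,167 + $1,579 = $96,169 (under)
Aug 2020–Oct 2020: $56,167 + $1,579 + $28,458 = $86,204 (under)
Sep 2020–Nov 2020: $1,579 + $28,458 + $14,357 = $44,394 (under)
Oct 2020–Dec 2020: $28,458 + $14,357 + $22,397 = $65,212 (under)
Nov 2020–Jan 2021: $14,357 + $22,397 + $1,117 = $37,871 (under)
No window exceeds $231,000.

No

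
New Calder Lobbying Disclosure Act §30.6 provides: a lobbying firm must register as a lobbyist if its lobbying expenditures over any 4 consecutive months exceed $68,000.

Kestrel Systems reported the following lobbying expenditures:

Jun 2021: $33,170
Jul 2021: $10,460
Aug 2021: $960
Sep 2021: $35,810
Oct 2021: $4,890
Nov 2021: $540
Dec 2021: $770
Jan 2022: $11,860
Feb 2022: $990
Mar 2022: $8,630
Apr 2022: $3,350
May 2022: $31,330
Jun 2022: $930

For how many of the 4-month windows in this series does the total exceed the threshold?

Jun 2021–Sep 2021: $33,170 + $10,460 + $960 + $35,810 = $80,400 (over)
Jul 2021–Oct 2021: $10,460 + $960 + $35,810 + $4,890 = $52,120 (under)
Aug 2021–Nov 2021: $960 + $35,810 + $4,890 + $540 = $42,200 (under)
Sep 2021–Dec 2021: $35,810 + $4,890 + $540 + $770 = $42,010 (under)
Oct 2021–Jan 2022: $4,890 + $540 + $770 + $11,860 = $18,060 (under)
Nov 2021–Feb 2022: $540 + $770 + $11,860 + $990 = $14,160 (under)
Dec 2021–Mar 2022: $770 + $11,860 + $990 + $8,630 = $22,250 (under)
Jan 2022–Apr 2022: $11,860 + $990 + $8,630 + $3,350 = $24,830 (under)
Feb 2022–May 2022: $990 + $8,630 + $3,350 + $31,330 = $44,300 (under)
Mar 2022–Jun 2022: $8,630 + $3,350 + $31,330 + $930 = $44,240 (under)
1 window exceeds the threshold.

1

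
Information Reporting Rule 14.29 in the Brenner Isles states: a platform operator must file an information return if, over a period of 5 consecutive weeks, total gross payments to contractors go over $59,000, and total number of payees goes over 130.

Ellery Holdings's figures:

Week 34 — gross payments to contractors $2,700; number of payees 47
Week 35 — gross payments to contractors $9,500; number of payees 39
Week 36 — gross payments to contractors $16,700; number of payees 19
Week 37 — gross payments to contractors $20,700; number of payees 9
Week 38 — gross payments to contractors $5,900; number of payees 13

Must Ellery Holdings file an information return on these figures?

No

Total gross payments to contractors: $2,700 + $9,500 + $16,700 + $20,700 + $5,900 = $55,500 (≤ $59,000).
Total number of payees: 47 + 39 + 19 + 9 + 13 = 127 (≤ 130).
The test is 'and': the rule requires both, and at least one is not exceeded.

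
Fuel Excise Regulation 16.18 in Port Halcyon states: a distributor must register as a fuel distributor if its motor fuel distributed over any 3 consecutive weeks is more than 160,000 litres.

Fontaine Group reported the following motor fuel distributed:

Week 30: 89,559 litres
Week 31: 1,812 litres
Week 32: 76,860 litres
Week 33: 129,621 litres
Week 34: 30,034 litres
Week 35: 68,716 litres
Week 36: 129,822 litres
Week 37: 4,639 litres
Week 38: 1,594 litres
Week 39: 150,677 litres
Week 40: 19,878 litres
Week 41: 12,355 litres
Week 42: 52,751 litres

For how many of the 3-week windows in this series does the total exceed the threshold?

8

Week 30–Week 32: 89,559 litres + 1,812 litres + 76,860 litres = 168,231 litres (over)
Week 31–Week 33: 1,812 litres + 76,860 litres + 129,621 litres = 208,293 litres (over)
Week 32–Week 34: 76,860 litres + 129,621 litres + 30,034 litres = 236,515 litres (over)
Week 33–Week 35: 129,621 litres + 30,034 litres + 68,716 litres = 228,371 litres (over)
Week 34–Week 36: 30,034 litres + 68,716 litres + 129,822 litres = 228,572 litres (over)
Week 35–Week 37: 68,716 litres + 129,822 litres + 4,639 litres = 203,177 litres (over)
Week 36–Week 38: 129,822 litres + 4,639 litres + 1,594 litres = 136,055 litres (under)
Week 37–Week 39: 4,639 litres + 1,594 litres + 150,677 litres = 156,910 litres (under)
Week 38–Week 40: 1,594 litres + 150,677 litres + 19,878 litres = 172,149 litres (over)
Week 39–Week 41: 150,677 litres + 19,878 litres + 12,355 litres = 182,910 litres (over)
Week 40–Week 42: 19,878 litres + 12,355 litres + 52,751 litres = 84,984 litres (under)
8 windows exceed the threshold.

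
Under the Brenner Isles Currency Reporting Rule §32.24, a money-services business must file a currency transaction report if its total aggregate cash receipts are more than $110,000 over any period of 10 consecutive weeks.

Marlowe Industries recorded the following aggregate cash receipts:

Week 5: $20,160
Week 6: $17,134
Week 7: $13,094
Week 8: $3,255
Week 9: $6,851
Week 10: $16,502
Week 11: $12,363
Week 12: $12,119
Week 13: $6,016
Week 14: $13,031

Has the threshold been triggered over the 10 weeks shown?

Total aggregate cash receipts: $20,160 + $17,134 + $13,094 + $3,255 + $6,851 + $16,502 + $12,363 + $12,119 + $6,016 + $13,031 = $120,525.
$120,525 > $110,000, so the threshold is exceeded.

Yes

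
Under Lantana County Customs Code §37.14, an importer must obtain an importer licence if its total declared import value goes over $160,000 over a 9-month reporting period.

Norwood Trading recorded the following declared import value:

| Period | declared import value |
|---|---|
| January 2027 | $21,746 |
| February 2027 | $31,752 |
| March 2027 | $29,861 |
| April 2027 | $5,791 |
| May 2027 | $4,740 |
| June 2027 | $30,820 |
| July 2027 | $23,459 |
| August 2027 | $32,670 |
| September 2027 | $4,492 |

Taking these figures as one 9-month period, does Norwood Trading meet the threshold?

Yes

Total declared import value: $21,746 + $31,752 + $29,861 + $5,791 + $4,740 + $30,820 + $23,459 + $32,670 + $4,492 = $185,331.
$185,331 > $160,000, so the threshold is exceeded.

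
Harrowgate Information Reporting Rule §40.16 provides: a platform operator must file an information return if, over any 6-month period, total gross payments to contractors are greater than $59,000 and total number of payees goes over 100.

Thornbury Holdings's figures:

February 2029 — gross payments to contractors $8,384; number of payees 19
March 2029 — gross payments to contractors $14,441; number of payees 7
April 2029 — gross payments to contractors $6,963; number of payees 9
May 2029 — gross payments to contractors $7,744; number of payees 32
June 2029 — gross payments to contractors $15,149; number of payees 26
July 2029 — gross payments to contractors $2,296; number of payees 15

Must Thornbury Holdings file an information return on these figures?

No

Total gross payments to contractors: $8,384 + $14,441 + $6,963 + $7,744 + $15,149 + $2,296 = $54,977 (≤ $59,000).
Total number of payees: 19 + 7 + 9 + 32 + 26 + 15 = 108 (> 100).
The test is 'and': the rule requires both, and at least one is not exceeded.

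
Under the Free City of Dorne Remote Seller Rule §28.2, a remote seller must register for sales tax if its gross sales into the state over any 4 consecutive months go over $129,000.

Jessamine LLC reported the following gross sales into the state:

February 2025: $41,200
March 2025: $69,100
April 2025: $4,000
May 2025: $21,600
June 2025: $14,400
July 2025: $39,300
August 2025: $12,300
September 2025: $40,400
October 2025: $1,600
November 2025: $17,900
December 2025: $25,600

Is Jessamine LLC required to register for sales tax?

February 2025–May 2025: $41,200 + $69,100 + $4,000 + $21,600 = $135,900 (over)
March 2025–June 2025: $69,100 + $4,000 + $21,600 + $14,400 = $109,100 (under)
April 2025–July 2025: $4,000 + $21,600 + $14,400 + $39,300 = $79,300 (under)
May 2025–August 2025: $21,600 + $14,400 + $39,300 + $12,300 = $87,600 (under)
June 2025–September 2025: $14,400 + $39,300 + $12,300 + $40,400 = $106,400 (under)
July 2025–October 2025: $39,300 + $12,300 + $40,400 + $1,600 = $93,600 (under)
August 2025–November 2025: $12,300 + $40,400 + $1,600 + $17,900 = $72,200 (under)
September 2025–December 2025: $40,400 + $1,600 + $17,900 + $25,600 = $85,500 (under)
At least one window exceeds $129,000.

Yes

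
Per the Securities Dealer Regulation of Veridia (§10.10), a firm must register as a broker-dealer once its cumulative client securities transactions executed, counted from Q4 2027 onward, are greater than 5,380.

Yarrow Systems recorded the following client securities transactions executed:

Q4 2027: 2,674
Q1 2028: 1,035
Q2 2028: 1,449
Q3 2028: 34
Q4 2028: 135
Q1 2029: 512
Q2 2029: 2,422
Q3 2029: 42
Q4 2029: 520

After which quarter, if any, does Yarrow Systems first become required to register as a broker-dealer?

Through Q4 2027: 2,674
Through Q1 2028: 3,709
Through Q2 2028: 5,158
Through Q3 2028: 5,192
Through Q4 2028: 5,327
Through Q1 2029: 5,839 ← exceeds threshold

Q1 2029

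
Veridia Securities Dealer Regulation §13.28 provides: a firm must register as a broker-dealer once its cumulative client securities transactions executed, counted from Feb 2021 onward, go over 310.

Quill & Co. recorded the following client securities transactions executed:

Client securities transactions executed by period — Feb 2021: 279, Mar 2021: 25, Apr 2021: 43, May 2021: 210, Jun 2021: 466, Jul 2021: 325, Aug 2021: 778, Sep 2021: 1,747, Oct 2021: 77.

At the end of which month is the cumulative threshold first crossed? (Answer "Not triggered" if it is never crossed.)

Apr 2021

Through Feb 2021: 279
Through Mar 2021: 304
Through Apr 2021: 347 ← exceeds threshold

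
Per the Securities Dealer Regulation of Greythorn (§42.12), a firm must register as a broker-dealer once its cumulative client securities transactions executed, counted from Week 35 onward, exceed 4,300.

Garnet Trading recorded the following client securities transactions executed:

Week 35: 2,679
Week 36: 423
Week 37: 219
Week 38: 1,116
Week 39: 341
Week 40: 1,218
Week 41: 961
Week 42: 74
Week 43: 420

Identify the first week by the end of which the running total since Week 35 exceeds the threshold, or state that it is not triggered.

Through Week 35: 2,679
Through Week 36: 3,102
Through Week 37: 3,321
Through Week 38: 4,437 ← exceeds threshold

Week 38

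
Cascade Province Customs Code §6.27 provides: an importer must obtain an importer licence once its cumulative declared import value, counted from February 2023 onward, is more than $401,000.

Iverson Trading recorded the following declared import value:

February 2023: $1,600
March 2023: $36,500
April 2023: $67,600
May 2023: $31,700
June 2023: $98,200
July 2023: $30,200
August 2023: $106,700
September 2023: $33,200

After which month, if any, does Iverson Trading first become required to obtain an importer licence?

Through February 2023: $1,600
Through March 2023: $38,100
Through April 2023: $105,700
Through May 2023: $137,400
Through June 2023: $235,600
Through July 2023: $265,800
Through August 2023: $372,500
Through September 2023: $405,700 ← exceeds threshold

September 2023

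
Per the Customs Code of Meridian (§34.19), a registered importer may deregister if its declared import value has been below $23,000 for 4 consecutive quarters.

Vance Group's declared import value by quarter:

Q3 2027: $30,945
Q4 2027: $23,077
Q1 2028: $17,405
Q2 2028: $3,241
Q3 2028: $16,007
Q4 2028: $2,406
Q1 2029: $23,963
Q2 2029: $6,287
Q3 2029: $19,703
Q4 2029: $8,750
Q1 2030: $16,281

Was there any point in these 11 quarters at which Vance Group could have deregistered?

Quarters below $23,000: Q1 2028, Q2 2028, Q3 2028, Q4 2028, Q2 2029, Q3 2029, Q4 2029, Q1 2030.
Longest run of consecutive quarters below the threshold: 4.
4 ≥ 4, so Vance Group became eligible.

Yes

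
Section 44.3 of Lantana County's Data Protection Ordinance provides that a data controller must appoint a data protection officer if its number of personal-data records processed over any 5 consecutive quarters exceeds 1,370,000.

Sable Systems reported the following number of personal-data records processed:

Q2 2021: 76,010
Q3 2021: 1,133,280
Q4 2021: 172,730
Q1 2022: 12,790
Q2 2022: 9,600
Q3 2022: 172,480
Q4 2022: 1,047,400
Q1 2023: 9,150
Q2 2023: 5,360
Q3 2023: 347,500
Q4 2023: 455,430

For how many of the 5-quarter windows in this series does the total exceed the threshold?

5

Q2 2021–Q2 2022: 76,010 + 1,133,280 + 172,730 + 12,790 + 9,600 = 1,404,410 (over)
Q3 2021–Q3 2022: 1,133,280 + 172,730 + 12,790 + 9,600 + 172,480 = 1,500,880 (over)
Q4 2021–Q4 2022: 172,730 + 12,790 + 9,600 + 172,480 + 1,047,400 = 1,415,000 (over)
Q1 2022–Q1 2023: 12,790 + 9,600 + 172,480 + 1,047,400 + 9,150 = 1,251,420 (under)
Q2 2022–Q2 2023: 9,600 + 172,480 + 1,047,400 + 9,150 + 5,360 = 1,243,990 (under)
Q3 2022–Q3 2023: 172,480 + 1,047,400 + 9,150 + 5,360 + 347,500 = 1,581,890 (over)
Q4 2022–Q4 2023: 1,047,400 + 9,150 + 5,360 + 347,500 + 455,430 = 1,864,840 (over)
5 windows exceed the threshold.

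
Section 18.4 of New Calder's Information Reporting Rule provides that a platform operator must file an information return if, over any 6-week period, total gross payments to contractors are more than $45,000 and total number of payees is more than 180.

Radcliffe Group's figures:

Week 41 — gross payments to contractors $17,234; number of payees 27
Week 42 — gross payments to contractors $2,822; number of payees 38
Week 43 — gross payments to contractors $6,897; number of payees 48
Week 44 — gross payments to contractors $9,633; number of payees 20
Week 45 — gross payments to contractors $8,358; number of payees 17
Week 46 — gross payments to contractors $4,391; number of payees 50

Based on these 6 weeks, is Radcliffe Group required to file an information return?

Yes

Total gross payments to contractors: $17,234 + $2,822 + $6,897 + $9,633 + $8,358 + $4,391 = $49,335 (> $45,000).
Total number of payees: 27 + 38 + 48 + 20 + 17 + 50 = 200 (> 180).
The test is 'and': both thresholds are exceeded.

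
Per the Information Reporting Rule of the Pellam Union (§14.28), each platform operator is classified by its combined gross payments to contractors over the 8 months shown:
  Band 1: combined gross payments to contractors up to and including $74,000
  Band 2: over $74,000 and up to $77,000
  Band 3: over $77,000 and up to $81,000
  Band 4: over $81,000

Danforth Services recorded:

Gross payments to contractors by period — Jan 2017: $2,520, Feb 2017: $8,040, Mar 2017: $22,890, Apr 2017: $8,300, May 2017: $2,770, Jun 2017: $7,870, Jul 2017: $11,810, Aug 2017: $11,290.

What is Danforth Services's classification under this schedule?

Combined gross payments to contractors: $2,520 + $8,040 + $22,890 + $8,300 + $2,770 + $7,870 + $11,810 + $11,290 = $75,490.
$74,000 < $75,490 ≤ $77,000, so Band 2 applies.

Band 2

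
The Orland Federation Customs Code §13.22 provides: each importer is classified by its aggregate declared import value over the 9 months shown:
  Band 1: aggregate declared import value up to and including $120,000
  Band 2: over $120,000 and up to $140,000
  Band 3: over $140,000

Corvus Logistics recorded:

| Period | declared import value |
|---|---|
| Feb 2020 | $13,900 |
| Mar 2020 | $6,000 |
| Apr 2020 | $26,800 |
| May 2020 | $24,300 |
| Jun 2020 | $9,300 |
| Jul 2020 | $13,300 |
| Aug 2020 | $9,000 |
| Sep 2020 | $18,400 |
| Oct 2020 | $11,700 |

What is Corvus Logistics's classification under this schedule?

Aggregate declared import value: $13,900 + $6,000 + $26,800 + $24,300 + $9,300 + $13,300 + $9,000 + $18,400 + $11,700 = $132,700.
$120,000 < $132,700 ≤ $140,000, so Band 2 applies.

Band 2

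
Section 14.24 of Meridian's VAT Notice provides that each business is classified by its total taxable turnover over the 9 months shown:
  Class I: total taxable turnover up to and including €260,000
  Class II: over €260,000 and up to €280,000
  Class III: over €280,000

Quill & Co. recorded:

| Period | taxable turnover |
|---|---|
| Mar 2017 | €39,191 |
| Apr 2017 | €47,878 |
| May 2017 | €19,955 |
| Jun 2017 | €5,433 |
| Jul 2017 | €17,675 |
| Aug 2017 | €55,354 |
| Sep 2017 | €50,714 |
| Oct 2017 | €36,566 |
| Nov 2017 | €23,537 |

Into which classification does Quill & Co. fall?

Total taxable turnover: €39,191 + €47,878 + €19,955 + €5,433 + €17,675 + €55,354 + €50,714 + €36,566 + €23,537 = €296,303.
€296,303 > €280,000, so Class III applies.

Class III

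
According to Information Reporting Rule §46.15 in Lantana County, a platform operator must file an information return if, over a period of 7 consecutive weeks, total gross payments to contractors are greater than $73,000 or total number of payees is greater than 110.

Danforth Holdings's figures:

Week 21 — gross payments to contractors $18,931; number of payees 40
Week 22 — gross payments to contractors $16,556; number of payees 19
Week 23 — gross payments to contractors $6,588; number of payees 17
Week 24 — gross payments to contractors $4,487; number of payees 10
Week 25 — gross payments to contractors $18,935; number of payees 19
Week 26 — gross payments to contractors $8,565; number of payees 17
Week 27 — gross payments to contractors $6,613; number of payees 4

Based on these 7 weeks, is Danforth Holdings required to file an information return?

Yes

Total gross payments to contractors: $18,931 + $16,556 + $6,588 + $4,487 + $18,935 + $8,565 + $6,613 = $80,675 (> $73,000).
Total number of payees: 40 + 19 + 17 + 10 + 19 + 17 + 4 = 126 (> 110).
The test is 'or': at least one threshold is exceeded.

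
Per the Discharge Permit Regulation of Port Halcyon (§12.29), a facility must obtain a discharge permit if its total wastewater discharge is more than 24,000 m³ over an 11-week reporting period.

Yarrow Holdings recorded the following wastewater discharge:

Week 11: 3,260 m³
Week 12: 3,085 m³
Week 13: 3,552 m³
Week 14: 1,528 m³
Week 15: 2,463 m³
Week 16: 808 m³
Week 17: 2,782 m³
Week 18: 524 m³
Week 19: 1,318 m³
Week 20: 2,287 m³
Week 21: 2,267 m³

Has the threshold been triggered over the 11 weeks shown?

No

Total wastewater discharge: 3,260 m³ + 3,085 m³ + 3,552 m³ + 1,528 m³ + 2,463 m³ + 808 m³ + 2,782 m³ + 524 m³ + 1,318 m³ + 2,287 m³ + 2,267 m³ = 23,874 m³.
23,874 m³ ≤ 24,000 m³, so the threshold is not exceeded.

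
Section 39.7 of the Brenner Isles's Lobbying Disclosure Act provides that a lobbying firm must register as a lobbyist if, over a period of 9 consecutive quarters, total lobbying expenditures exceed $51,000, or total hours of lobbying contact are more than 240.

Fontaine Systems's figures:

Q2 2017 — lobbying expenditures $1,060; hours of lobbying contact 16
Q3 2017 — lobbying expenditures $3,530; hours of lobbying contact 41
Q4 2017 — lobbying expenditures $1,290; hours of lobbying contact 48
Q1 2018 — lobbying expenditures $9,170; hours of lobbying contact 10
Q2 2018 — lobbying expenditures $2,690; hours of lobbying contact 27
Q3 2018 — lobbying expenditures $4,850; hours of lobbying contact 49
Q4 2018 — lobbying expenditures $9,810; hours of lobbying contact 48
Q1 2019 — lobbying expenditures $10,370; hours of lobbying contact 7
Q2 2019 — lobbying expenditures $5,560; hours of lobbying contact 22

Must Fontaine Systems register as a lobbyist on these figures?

Total lobbying expenditures: $1,060 + $3,530 + $1,290 + $9,170 + $2,690 + $4,850 + $9,810 + $10,370 + $5,560 = $48,330 (≤ $51,000).
Total hours of lobbying contact: 16 + 41 + 48 + 10 + 27 + 49 + 48 + 7 + 22 = 268 (> 240).
The test is 'or': at least one threshold is exceeded.

Yes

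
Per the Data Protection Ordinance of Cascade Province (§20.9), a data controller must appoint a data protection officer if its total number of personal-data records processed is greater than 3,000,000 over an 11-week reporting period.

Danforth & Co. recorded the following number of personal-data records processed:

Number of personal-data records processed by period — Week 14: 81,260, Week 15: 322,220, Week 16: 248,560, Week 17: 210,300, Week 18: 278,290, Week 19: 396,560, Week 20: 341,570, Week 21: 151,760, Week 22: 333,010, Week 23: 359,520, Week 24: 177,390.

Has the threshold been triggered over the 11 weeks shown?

No

Total number of personal-data records processed: 81,260 + 322,220 + 248,560 + 210,300 + 278,290 + 396,560 + 341,570 + 151,760 + 333,010 + 359,520 + 177,390 = 2,900,440.
2,900,440 ≤ 3,000,000, so the threshold is not exceeded.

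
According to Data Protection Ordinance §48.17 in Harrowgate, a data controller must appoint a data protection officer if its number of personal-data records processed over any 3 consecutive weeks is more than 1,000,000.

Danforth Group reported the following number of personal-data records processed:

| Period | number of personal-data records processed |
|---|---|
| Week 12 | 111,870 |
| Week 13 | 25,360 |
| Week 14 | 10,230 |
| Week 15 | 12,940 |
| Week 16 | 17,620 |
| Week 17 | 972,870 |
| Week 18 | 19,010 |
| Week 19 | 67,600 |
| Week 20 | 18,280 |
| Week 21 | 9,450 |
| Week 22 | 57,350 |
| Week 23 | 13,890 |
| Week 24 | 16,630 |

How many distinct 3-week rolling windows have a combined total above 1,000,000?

3

Week 12–Week 14: 111,870 + 25,360 + 10,230 = 147,460 (under)
Week 13–Week 15: 25,360 + 10,230 + 12,940 = 48,530 (under)
Week 14–Week 16: 10,230 + 12,940 + 17,620 = 40,790 (under)
Week 15–Week 17: 12,940 + 17,620 + 972,870 = 1,003,430 (over)
Week 16–Week 18: 17,620 + 972,870 + 19,010 = 1,009,500 (over)
Week 17–Week 19: 972,870 + 19,010 + 67,600 = 1,059,480 (over)
Week 18–Week 20: 19,010 + 67,600 + 18,280 = 104,890 (under)
Week 19–Week 21: 67,600 + 18,280 + 9,450 = 95,330 (under)
Week 20–Week 22: 18,280 + 9,450 + 57,350 = 85,080 (under)
Week 21–Week 23: 9,450 + 57,350 + 13,890 = 80,690 (under)
Week 22–Week 24: 57,350 + 13,890 + 16,630 = 87,870 (under)
3 windows exceed the threshold.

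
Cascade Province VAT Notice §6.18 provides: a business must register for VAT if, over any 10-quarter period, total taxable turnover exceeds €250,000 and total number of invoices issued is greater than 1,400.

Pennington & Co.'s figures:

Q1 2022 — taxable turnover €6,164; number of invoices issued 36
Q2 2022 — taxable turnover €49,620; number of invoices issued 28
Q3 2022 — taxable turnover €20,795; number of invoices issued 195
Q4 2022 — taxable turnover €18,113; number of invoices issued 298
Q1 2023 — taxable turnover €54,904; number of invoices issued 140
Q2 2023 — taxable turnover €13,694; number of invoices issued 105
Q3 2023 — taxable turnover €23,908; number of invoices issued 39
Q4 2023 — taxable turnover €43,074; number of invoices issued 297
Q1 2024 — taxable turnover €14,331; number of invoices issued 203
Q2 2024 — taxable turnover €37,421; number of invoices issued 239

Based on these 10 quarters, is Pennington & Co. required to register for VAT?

Yes

Total taxable turnover: €6,164 + €49,620 + €20,795 + €18,113 + €54,904 + €13,694 + €23,908 + €43,074 + €14,331 + €37,421 = €282,024 (> €250,000).
Total number of invoices issued: 36 + 28 + 195 + 298 + 140 + 105 + 39 + 297 + 203 + 239 = 1,580 (> 1,400).
The test is 'and': both thresholds are exceeded.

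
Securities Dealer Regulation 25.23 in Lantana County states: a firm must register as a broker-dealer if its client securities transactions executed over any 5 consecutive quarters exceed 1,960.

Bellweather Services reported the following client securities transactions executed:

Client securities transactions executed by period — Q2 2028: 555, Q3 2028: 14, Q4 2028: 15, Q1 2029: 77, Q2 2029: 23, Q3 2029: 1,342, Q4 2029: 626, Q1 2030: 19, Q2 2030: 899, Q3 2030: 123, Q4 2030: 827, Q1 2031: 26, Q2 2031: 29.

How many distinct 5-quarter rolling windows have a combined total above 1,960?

5

Q2 2028–Q2 2029: 555 + 14 + 15 + 77 + 23 = 684 (under)
Q3 2028–Q3 2029: 14 + 15 + 77 + 23 + 1,342 = 1,471 (under)
Q4 2028–Q4 2029: 15 + 77 + 23 + 1,342 + 626 = 2,083 (over)
Q1 2029–Q1 2030: 77 + 23 + 1,342 + 626 + 19 = 2,087 (over)
Q2 2029–Q2 2030: 23 + 1,342 + 626 + 19 + 899 = 2,909 (over)
Q3 2029–Q3 2030: 1,342 + 626 + 19 + 899 + 123 = 3,009 (over)
Q4 2029–Q4 2030: 626 + 19 + 899 + 123 + 827 = 2,494 (over)
Q1 2030–Q1 2031: 19 + 899 + 123 + 827 + 26 = 1,894 (under)
Q2 2030–Q2 2031: 899 + 123 + 827 + 26 + 29 = 1,904 (under)
5 windows exceed the threshold.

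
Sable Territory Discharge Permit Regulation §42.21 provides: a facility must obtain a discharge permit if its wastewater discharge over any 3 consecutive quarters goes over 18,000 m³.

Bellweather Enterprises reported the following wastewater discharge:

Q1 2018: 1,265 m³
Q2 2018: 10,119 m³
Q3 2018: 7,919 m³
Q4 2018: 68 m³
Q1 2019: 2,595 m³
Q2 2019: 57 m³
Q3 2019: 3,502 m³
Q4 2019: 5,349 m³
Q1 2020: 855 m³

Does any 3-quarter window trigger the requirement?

Yes

Q1 2018–Q3 2018: 1,265 m³ + 10,119 m³ + 7,919 m³ = 19,303 m³ (over)
Q2 2018–Q4 2018: 10,119 m³ + 7,919 m³ + 68 m³ = 18,106 m³ (over)
Q3 2018–Q1 2019: 7,919 m³ + 68 m³ + 2,595 m³ = 10,582 m³ (under)
Q4 2018–Q2 2019: 68 m³ + 2,595 m³ + 57 m³ = 2,720 m³ (under)
Q1 2019–Q3 2019: 2,595 m³ + 57 m³ + 3,502 m³ = 6,154 m³ (under)
Q2 2019–Q4 2019: 57 m³ + 3,502 m³ + 5,349 m³ = 8,908 m³ (under)
Q3 2019–Q1 2020: 3,502 m³ + 5,349 m³ + 855 m³ = 9,706 m³ (under)
At least one window exceeds 18,000 m³.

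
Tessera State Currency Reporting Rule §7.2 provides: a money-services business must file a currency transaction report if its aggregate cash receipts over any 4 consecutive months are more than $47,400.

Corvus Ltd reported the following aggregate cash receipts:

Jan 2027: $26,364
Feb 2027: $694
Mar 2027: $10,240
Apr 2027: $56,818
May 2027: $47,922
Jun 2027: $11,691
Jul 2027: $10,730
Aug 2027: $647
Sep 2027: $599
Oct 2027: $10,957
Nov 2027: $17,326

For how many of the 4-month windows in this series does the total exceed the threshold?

Jan 2027–Apr 2027: $26,364 + $694 + $10,240 + $56,818 = $94,116 (over)
Feb 2027–May 2027: $694 + $10,240 + $56,818 + $47,922 = $115,674 (over)
Mar 2027–Jun 2027: $10,240 + $56,818 + $47,922 + $11,691 = $126,671 (over)
Apr 2027–Jul 2027: $56,818 + $47,922 + $11,691 + $10,730 = $127,161 (over)
May 2027–Aug 2027: $47,922 + $11,691 + $10,730 + $647 = $70,990 (over)
Jun 2027–Sep 2027: $11,691 + $10,730 + $647 + $599 = $23,667 (under)
Jul 2027–Oct 2027: $10,730 + $647 + $599 + $10,957 = $22,933 (under)
Aug 2027–Nov 2027: $647 + $599 + $10,957 + $17,326 = $29,529 (under)
5 windows exceed the threshold.

5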